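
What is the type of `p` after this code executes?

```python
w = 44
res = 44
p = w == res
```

Equality comparison returns bool

bool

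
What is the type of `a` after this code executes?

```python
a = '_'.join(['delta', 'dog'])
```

str.join() returns str

str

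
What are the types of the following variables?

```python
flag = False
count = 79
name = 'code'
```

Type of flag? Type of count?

flag is bool; count is int

bool, int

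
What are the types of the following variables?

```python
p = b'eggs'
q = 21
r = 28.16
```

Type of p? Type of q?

p is bytes; q is int

bytes, int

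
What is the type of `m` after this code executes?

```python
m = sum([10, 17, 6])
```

sum() of ints returns int

int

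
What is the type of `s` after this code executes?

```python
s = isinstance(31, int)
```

isinstance() returns bool

bool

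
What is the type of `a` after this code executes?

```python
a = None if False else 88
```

Ternary: condition is False, else branch (88) taken → int

int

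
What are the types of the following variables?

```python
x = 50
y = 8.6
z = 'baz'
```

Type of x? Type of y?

x is int; y is float

int, float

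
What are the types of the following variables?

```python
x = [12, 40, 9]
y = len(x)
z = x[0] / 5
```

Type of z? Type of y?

int / int returns float; len() returns int

float, int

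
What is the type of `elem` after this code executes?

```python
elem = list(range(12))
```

list(range(...)) returns list

list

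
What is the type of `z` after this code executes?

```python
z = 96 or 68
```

'or' returns the first truthy value (96, which is int)

int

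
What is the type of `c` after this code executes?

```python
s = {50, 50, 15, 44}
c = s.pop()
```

Popping from a set of ints returns int

int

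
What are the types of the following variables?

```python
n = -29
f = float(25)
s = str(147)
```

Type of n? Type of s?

n is int; s is str

int, str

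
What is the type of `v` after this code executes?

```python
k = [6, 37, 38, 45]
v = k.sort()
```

list.sort() returns None (sorts in place)

NoneType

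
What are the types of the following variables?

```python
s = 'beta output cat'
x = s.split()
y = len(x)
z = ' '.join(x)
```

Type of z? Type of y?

str.join() returns str; len() returns int

str, int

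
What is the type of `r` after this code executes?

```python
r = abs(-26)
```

abs() of int returns int

int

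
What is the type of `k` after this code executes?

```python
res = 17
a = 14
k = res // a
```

int // int returns int (17 // 14 = 1)

int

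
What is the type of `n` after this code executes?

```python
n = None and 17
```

'and' returns first falsy value (None)

NoneType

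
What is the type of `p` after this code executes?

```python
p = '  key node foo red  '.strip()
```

str.strip() returns str

str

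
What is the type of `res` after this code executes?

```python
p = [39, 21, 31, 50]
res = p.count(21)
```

list.count() returns int

int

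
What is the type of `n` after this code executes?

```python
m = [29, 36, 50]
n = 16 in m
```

'in' operator returns bool

bool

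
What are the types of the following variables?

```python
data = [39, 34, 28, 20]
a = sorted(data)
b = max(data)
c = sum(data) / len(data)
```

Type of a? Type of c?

sorted() returns list; int / int returns float

list, float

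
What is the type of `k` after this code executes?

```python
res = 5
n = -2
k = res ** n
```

int ** negative int returns float

float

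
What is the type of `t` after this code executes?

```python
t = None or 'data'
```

'or' with None returns the other value ('data', str)

str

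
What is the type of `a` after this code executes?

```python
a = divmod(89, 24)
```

divmod() returns a tuple (quotient, remainder)

tuple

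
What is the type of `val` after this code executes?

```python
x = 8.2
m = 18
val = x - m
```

float - int returns float (8.2 - 18 = -9.8)

float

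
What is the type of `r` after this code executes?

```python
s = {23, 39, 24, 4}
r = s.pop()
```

Popping from a set of ints returns int

int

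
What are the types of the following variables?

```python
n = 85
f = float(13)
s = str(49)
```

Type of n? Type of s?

n is int; s is str

int, str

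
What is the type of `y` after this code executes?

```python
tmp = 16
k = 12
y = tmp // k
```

int // int returns int (16 // 12 = 1)

int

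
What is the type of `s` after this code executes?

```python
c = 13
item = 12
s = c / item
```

int / int always returns float in Python 3 (13 / 12 = 1.08333)

float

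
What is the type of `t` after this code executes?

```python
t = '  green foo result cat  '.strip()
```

str.strip() returns str

str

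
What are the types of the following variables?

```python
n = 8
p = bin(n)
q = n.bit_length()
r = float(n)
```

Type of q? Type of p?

int.bit_length() returns int; bin() returns str

int, str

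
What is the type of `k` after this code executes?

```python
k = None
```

None has type NoneType

NoneType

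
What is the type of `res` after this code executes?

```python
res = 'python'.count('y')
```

str.count() returns int

int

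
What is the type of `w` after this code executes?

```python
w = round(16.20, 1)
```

round() with ndigits arg returns float

float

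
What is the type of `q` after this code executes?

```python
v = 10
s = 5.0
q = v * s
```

int * float returns float (10 * 5.0 = 50.0)

float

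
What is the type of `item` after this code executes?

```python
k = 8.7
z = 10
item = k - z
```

float - int returns float (8.7 - 10 = -1.3)

float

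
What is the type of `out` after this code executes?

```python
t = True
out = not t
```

'not' always returns bool

bool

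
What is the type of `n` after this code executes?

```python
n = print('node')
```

print() returns None

NoneType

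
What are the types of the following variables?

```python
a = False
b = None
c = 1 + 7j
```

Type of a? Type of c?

a is bool; c is complex

bool, complex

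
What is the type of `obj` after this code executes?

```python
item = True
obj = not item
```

'not' always returns bool

bool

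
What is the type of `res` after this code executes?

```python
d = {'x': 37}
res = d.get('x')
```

dict.get() returns the value (int) when key is found

int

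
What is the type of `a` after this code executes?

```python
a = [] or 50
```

'or' returns first truthy value (50, which is int)

int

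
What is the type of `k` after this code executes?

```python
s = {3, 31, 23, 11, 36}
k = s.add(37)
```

set.add() returns None (mutates in place)

NoneType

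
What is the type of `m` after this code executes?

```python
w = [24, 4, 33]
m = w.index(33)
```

list.index() returns int

int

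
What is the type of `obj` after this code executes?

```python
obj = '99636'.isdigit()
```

str.isdigit() returns bool

bool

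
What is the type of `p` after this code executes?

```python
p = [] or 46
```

'or' returns first truthy value (46, which is int)

int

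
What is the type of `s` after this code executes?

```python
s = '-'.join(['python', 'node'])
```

str.join() returns str

str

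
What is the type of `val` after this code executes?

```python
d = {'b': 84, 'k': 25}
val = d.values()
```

.values() returns a dict_values view object

dict_values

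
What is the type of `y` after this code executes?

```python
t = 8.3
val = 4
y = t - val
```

float - int returns float (8.3 - 4 = 4.3)

float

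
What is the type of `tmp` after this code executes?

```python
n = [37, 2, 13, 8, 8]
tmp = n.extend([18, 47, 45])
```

list.extend() returns None

NoneType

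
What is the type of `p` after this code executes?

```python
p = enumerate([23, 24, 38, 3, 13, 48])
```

enumerate() returns an enumerate iterator object

enumerate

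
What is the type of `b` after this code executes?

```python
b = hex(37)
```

hex() returns str representation

str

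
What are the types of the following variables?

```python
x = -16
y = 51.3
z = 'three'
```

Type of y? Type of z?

y is float; z is str

float, str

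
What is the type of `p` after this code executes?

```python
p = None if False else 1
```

Ternary: condition is False, else branch (1) taken → int

int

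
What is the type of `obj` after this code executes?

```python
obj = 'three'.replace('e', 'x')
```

str.replace() returns str

str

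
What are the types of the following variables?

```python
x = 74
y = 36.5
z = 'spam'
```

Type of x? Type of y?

x is int; y is float

int, float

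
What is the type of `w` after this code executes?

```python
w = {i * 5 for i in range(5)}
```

A set comprehension {expr for x in iterable} produces a set

set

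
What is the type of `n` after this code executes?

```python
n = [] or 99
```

'or' returns first truthy value (99, which is int)

int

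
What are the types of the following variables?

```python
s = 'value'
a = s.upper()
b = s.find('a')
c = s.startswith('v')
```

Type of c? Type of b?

str.startswith() returns bool; str.find() returns int

bool, int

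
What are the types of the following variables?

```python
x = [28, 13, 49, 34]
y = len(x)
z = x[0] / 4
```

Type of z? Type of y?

int / int returns float; len() returns int

float, int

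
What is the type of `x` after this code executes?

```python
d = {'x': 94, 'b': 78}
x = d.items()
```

dict.items() returns a dict_items view

dict_items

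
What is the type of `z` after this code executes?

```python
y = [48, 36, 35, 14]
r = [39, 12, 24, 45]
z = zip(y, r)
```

zip() returns a zip iterator object

zip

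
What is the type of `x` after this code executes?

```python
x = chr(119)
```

chr() returns str (single character)

str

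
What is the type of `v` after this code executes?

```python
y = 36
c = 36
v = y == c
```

Equality comparison returns bool

bool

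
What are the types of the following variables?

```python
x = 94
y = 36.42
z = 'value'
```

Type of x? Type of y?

x is int; y is float

int, float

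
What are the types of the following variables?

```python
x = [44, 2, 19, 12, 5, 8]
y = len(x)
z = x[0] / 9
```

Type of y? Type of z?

len() returns int; int / int returns float

int, float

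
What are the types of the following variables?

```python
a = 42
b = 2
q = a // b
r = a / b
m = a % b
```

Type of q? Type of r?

int // int returns int; int / int returns float

int, float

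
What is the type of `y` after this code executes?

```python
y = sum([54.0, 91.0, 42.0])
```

sum() of floats returns float

float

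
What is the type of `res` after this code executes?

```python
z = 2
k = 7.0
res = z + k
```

int + float returns float (2 + 7.0 = 9.0)

float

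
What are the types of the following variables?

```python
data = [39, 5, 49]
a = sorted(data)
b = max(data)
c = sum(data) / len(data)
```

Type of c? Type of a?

int / int returns float; sorted() returns list

float, list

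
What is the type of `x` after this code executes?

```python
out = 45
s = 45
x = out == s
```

Equality comparison returns bool

bool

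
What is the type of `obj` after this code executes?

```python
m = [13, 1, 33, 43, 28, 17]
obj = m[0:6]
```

Slicing a list always returns a list

list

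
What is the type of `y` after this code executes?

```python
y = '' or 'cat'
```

'or' returns first truthy value ('cat', which is str)

str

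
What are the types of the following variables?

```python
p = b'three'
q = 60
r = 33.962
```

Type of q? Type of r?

q is int; r is float

int, float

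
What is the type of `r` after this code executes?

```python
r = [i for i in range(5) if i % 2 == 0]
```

A list comprehension [...] produces a list

list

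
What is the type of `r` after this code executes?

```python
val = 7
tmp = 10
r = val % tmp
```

int % int returns int (7 % 10 = 7)

int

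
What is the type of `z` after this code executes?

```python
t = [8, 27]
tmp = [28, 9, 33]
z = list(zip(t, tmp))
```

list(zip(...)) returns a list of tuples

list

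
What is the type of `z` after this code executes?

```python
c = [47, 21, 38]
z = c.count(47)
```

list.count() returns int

int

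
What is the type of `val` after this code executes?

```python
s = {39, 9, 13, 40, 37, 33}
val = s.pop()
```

Popping from a set of ints returns int

int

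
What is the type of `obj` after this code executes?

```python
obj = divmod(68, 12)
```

divmod() returns a tuple (quotient, remainder)

tuple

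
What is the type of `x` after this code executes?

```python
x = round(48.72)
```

round() with no ndigits arg returns int

int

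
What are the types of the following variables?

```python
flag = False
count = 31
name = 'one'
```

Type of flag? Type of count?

flag is bool; count is int

bool, int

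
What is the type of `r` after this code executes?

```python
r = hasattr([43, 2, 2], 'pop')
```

hasattr() returns bool

bool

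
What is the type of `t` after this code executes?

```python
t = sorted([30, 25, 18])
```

sorted() always returns list

list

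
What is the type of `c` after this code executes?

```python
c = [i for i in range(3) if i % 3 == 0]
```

A list comprehension [...] produces a list

list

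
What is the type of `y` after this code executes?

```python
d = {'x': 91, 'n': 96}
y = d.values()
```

.values() returns a dict_values view object

dict_values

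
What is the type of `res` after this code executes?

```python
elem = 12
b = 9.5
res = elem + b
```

int + float returns float (12 + 9.5 = 21.5)

float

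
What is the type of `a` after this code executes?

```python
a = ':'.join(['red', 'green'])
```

str.join() returns str

str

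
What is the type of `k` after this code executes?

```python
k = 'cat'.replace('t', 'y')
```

str.replace() returns str

str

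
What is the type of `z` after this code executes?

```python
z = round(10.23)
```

round() with no ndigits arg returns int

int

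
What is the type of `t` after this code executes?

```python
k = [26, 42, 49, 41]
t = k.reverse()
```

list.reverse() returns None

NoneType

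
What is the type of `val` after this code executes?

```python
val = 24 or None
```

'or' returns first truthy value (24, int)

int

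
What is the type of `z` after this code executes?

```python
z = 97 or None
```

'or' returns first truthy value (97, int)

int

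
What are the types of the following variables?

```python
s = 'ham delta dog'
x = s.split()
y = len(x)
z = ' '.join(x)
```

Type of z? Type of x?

str.join() returns str; str.split() returns list

str, list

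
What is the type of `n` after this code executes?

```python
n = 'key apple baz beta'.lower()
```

str.lower() returns str

str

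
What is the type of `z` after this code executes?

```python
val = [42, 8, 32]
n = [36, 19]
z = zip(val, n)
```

zip() returns a zip iterator object

zip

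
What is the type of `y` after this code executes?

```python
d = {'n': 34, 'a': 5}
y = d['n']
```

Accessing dict[str, int] with key 'n' returns int value 34

int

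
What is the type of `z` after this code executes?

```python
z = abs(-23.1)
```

abs() of float returns float

float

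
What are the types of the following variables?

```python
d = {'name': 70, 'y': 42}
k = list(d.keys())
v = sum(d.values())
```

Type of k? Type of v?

list(...) returns list; sum of int values returns int

list, int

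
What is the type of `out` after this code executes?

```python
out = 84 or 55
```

'or' returns the first truthy value (84, which is int)

int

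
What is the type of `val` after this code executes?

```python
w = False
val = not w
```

'not' always returns bool

bool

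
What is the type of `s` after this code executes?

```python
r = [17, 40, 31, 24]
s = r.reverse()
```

list.reverse() returns None

NoneType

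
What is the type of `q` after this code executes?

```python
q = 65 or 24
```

'or' returns the first truthy value (65, which is int)

int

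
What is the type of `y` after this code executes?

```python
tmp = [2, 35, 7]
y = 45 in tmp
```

'in' operator returns bool

bool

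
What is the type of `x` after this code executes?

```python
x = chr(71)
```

chr() returns str (single character)

str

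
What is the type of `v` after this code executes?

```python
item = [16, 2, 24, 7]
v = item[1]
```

Indexing a list of ints returns int (item[1] = 2)

int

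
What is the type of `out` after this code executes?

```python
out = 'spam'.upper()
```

str.upper() returns str

str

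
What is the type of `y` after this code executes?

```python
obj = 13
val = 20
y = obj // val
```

int // int returns int (13 // 20 = 0)

int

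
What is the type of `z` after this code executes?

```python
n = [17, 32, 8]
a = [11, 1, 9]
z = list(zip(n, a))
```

list(zip(...)) returns a list of tuples

list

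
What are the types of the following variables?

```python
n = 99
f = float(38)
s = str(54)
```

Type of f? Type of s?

f is float; s is str

float, str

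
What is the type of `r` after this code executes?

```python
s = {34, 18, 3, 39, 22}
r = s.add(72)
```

set.add() returns None (mutates in place)

NoneType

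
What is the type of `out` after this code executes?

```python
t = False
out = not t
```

'not' always returns bool

bool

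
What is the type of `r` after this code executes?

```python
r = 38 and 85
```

'and' returns the last value when all truthy (85, which is int)

int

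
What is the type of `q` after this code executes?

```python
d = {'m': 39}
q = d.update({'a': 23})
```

dict.update() returns None

NoneType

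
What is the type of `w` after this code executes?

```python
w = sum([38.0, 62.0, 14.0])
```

sum() of floats returns float

float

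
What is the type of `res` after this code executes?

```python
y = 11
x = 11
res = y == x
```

Equality comparison returns bool

bool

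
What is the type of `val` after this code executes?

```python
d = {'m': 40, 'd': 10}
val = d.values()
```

.values() returns a dict_values view object

dict_values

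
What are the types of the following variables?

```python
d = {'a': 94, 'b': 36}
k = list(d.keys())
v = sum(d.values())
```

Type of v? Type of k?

sum of int values returns int; list(...) returns list

int, list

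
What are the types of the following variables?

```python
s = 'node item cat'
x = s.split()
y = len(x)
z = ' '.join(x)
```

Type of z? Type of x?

str.join() returns str; str.split() returns list

str, list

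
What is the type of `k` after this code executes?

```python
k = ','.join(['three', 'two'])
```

str.join() returns str

str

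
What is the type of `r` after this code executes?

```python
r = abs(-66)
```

abs() of int returns int

int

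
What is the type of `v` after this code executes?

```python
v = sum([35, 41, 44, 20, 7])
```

sum() of ints returns int

int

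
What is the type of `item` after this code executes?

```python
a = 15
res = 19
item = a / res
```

int / int always returns float in Python 3 (15 / 19 = 0.789474)

float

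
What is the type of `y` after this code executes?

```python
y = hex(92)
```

hex() returns str representation

str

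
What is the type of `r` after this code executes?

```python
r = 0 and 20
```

'and' returns the first falsy value (0, which is int)

int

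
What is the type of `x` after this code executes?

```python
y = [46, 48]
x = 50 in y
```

'in' operator returns bool

bool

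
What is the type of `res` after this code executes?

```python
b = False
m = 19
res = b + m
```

bool + int returns int (False is 0, so 0 + 19 = 19)

int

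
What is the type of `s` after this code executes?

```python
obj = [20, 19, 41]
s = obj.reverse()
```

list.reverse() returns None

NoneType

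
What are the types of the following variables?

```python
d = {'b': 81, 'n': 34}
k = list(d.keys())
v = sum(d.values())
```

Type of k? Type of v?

list(...) returns list; sum of int values returns int

list, int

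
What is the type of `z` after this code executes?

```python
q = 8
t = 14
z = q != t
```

Comparison operators return bool

bool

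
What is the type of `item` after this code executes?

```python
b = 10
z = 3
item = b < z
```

Comparison operators return bool

bool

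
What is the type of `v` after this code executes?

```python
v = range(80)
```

range() returns a range object

range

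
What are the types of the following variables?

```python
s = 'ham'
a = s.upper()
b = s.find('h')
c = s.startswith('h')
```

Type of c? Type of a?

str.startswith() returns bool; str.upper() returns str

bool, str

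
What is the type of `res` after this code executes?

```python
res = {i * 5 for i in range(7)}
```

A set comprehension {expr for x in iterable} produces a set

set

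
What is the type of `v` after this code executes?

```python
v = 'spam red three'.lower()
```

str.lower() returns str

str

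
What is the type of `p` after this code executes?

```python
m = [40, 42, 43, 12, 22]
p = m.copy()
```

list.copy() returns list

list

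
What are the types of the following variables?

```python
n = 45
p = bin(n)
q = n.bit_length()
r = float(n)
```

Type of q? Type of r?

int.bit_length() returns int; float() returns float

int, float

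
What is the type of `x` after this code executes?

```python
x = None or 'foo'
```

'or' with None returns the other value ('foo', str)

str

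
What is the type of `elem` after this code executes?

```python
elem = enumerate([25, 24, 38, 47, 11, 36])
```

enumerate() returns an enumerate iterator object

enumerate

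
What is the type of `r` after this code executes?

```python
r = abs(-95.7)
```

abs() of float returns float

float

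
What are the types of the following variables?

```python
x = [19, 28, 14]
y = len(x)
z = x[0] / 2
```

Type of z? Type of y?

int / int returns float; len() returns int

float, int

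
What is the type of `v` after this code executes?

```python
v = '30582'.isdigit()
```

str.isdigit() returns bool

bool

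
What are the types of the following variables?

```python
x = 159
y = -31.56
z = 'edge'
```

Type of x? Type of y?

x is int; y is float

int, float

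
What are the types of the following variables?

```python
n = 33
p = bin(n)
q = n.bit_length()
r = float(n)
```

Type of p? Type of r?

bin() returns str; float() returns float

str, float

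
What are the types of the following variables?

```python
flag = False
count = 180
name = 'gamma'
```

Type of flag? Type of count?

flag is bool; count is int

bool, int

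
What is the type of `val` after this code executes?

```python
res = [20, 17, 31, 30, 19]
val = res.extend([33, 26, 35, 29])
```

list.extend() returns None

NoneType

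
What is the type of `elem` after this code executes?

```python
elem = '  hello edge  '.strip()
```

str.strip() returns str

str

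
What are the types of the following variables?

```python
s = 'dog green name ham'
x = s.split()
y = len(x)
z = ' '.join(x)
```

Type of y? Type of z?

len() returns int; str.join() returns str

int, str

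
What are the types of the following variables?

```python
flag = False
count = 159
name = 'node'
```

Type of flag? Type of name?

flag is bool; name is str

bool, str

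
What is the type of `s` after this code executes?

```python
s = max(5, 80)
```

max() of ints returns int

int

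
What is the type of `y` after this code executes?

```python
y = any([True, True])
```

any() returns bool

bool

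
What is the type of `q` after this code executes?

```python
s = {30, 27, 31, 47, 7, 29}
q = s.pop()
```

Popping from a set of ints returns int

int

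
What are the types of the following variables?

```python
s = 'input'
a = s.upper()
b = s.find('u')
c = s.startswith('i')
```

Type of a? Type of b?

str.upper() returns str; str.find() returns int

str, int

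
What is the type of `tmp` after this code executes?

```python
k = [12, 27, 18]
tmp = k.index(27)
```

list.index() returns int

int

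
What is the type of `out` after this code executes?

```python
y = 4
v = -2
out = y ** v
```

int ** negative int returns float

float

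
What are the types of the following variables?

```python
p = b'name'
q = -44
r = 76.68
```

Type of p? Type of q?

p is bytes; q is int

bytes, int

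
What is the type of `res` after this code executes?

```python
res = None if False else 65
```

Ternary: condition is False, else branch (65) taken → int

int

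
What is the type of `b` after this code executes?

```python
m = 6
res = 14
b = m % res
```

int % int returns int (6 % 14 = 6)

int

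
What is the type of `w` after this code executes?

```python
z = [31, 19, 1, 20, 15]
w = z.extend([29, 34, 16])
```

list.extend() returns None

NoneType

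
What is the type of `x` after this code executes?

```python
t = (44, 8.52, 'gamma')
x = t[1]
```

Index 1 of tuple is 8.52 which is float

float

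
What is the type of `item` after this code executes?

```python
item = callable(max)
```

callable() returns bool

bool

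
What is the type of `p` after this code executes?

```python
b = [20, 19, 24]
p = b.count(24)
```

list.count() returns int

int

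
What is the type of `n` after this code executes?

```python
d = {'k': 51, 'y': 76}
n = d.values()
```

.values() returns a dict_values view object

dict_values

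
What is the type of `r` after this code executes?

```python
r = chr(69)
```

chr() returns str (single character)

str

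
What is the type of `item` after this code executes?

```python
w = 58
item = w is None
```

'is' comparison returns bool

bool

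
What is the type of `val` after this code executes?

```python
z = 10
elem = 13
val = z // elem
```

int // int returns int (10 // 13 = 0)

int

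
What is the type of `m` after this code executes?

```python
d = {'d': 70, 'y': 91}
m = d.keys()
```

.keys() returns a dict_keys view object

dict_keys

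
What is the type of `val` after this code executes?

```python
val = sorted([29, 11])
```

sorted() always returns list

list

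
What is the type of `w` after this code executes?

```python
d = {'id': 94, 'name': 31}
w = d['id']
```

Accessing dict[str, int] with key 'id' returns int value 94

int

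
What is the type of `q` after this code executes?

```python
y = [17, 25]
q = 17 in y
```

'in' operator returns bool

bool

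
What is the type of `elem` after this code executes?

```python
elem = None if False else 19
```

Ternary: condition is False, else branch (19) taken → int

int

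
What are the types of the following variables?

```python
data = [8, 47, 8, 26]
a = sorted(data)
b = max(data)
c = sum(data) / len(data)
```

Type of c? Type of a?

int / int returns float; sorted() returns list

float, list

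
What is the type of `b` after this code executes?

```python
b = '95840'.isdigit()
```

str.isdigit() returns bool

bool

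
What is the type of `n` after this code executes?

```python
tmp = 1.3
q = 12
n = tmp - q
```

float - int returns float (1.3 - 12 = -10.7)

float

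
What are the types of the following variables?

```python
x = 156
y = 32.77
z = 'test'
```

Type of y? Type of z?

y is float; z is str

float, str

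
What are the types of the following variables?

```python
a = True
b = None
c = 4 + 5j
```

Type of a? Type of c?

a is bool; c is complex

bool, complex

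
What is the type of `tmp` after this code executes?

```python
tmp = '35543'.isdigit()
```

str.isdigit() returns bool

bool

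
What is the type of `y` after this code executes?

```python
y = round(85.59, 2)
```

round() with ndigits arg returns float

float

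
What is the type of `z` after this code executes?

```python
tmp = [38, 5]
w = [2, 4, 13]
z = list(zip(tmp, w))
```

list(zip(...)) returns a list of tuples

list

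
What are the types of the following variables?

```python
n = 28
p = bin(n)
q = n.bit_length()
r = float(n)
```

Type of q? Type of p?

int.bit_length() returns int; bin() returns str

int, str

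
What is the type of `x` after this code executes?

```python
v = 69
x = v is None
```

'is' comparison returns bool

bool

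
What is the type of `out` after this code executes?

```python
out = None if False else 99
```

Ternary: condition is False, else branch (99) taken → int

int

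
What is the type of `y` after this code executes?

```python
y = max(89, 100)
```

max() of ints returns int

int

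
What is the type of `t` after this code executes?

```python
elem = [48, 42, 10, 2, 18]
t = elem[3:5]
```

Slicing a list always returns a list

list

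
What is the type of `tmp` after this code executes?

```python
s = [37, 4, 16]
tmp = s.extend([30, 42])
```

list.extend() returns None

NoneType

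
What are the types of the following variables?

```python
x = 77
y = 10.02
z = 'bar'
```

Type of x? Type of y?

x is int; y is float

int, float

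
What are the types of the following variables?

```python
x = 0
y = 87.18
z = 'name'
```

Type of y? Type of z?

y is float; z is str

float, str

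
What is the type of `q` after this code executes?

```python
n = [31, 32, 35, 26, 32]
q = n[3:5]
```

Slicing a list always returns a list

list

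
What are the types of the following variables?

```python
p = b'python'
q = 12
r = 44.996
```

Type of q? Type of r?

q is int; r is float

int, float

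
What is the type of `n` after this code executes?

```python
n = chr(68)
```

chr() returns str (single character)

str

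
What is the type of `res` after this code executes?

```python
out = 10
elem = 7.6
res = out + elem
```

int + float returns float (10 + 7.6 = 17.6)

float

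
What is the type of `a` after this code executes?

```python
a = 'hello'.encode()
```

str.encode() returns bytes

bytes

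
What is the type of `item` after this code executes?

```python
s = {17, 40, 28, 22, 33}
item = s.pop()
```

Popping from a set of ints returns int

int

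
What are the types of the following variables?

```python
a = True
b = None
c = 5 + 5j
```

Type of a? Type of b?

a is bool; b is NoneType

bool, NoneType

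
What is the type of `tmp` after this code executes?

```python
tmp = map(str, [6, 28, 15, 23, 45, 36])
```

map() returns a map iterator object

map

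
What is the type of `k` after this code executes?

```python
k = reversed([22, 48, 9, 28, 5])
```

reversed() on a list returns a list_reverseiterator

list_reverseiterator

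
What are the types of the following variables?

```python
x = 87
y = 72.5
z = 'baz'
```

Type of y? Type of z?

y is float; z is str

float, str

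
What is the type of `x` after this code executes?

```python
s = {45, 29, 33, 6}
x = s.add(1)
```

set.add() returns None (mutates in place)

NoneType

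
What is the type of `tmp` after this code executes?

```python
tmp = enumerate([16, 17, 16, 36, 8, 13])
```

enumerate() returns an enumerate iterator object

enumerate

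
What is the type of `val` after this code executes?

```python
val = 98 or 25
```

'or' returns the first truthy value (98, which is int)

int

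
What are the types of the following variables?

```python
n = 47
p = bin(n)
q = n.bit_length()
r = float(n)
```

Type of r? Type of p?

float() returns float; bin() returns str

float, str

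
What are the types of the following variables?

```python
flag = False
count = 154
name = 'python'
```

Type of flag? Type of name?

flag is bool; name is str

bool, str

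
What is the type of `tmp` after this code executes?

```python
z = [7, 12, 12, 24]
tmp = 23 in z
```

'in' operator returns bool

bool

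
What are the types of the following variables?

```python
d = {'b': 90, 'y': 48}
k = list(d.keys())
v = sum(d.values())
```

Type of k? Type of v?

list(...) returns list; sum of int values returns int

list, int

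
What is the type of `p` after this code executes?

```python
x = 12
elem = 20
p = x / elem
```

int / int always returns float in Python 3 (12 / 20 = 0.6)

float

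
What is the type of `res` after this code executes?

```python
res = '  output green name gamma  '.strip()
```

str.strip() returns str

str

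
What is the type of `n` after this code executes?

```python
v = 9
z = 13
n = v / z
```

int / int always returns float in Python 3 (9 / 13 = 0.692308)

float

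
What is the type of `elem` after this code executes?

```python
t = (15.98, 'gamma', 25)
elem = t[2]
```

Index 2 of tuple is 25 which is int

int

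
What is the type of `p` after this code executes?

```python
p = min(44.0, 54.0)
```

min() of floats returns float

float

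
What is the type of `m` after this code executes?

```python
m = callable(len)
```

callable() returns bool

bool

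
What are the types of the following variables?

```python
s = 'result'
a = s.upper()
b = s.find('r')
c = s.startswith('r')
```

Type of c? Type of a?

str.startswith() returns bool; str.upper() returns str

bool, str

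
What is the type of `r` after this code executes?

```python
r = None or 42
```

'or' with None returns the other value (42, int)

int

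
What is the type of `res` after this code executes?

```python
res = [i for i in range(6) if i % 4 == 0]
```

A list comprehension [...] produces a list

list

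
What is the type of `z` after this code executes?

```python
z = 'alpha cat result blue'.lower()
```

str.lower() returns str

str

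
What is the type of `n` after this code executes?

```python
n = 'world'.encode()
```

str.encode() returns bytes

bytes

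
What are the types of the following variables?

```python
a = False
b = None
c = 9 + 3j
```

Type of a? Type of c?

a is bool; c is complex

bool, complex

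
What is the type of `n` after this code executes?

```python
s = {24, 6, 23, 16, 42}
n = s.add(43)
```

set.add() returns None (mutates in place)

NoneType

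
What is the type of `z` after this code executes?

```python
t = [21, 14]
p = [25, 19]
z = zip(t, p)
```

zip() returns a zip iterator object

zip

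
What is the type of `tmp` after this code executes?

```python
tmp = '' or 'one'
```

'or' returns first truthy value ('one', which is str)

str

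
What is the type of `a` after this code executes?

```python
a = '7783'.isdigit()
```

str.isdigit() returns bool

bool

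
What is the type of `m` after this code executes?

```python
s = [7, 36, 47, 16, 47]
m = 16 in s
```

'in' operator returns bool

bool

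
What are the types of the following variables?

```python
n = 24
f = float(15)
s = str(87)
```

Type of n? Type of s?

n is int; s is str

int, str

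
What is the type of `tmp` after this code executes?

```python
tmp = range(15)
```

range() returns a range object

range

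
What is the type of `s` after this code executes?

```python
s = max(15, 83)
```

max() of ints returns int

int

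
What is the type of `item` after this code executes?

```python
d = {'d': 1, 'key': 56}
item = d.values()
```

.values() returns a dict_values view object

dict_values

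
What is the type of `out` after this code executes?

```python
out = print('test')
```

print() returns None

NoneType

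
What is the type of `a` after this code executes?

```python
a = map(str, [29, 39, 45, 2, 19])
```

map() returns a map iterator object

map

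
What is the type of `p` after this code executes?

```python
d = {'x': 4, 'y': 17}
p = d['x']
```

Accessing dict[str, int] with key 'x' returns int value 4

int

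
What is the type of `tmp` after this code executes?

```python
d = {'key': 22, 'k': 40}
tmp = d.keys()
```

.keys() returns a dict_keys view object

dict_keys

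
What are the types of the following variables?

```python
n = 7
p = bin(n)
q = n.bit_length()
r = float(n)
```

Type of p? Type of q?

bin() returns str; int.bit_length() returns int

str, int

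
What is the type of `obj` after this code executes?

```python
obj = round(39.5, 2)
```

round() with ndigits arg returns float

float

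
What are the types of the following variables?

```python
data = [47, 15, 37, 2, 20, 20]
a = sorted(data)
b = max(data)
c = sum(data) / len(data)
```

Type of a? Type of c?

sorted() returns list; int / int returns float

list, float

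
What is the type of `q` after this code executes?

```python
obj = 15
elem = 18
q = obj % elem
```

int % int returns int (15 % 18 = 15)

int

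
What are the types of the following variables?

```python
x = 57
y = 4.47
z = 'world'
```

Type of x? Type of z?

x is int; z is str

int, str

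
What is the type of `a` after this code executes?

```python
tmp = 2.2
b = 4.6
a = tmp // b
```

float // float returns float (floor division preserves float type)

float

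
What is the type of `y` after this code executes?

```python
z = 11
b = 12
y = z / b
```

int / int always returns float in Python 3 (11 / 12 = 0.916667)

float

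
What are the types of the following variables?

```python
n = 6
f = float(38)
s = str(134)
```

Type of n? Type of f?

n is int; f is float

int, float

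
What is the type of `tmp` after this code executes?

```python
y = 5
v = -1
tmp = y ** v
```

int ** negative int returns float

float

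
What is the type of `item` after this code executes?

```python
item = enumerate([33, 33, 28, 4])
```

enumerate() returns an enumerate iterator object

enumerate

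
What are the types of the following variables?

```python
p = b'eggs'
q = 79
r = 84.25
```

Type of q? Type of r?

q is int; r is float

int, float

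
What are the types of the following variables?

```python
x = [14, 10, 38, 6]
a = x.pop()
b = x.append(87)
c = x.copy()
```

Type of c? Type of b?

list.copy() returns list; list.append() returns None

list, NoneType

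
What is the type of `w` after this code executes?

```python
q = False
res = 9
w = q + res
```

bool + int returns int (False is 0, so 0 + 9 = 9)

int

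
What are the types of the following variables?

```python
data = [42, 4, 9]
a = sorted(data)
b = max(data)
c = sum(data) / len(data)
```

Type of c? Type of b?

int / int returns float; max of ints returns int

float, int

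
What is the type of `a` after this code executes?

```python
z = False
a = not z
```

'not' always returns bool

bool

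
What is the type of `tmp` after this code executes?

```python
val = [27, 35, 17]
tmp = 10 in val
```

'in' operator returns bool

bool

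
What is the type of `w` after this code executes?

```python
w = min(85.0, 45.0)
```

min() of floats returns float

float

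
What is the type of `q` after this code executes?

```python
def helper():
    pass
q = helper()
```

A function with no return statement returns None

NoneType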